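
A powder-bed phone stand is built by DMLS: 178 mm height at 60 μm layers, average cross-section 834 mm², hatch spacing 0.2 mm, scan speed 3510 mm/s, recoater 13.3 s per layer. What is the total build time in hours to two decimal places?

11.94 hours

Number of layers: 178 / 0.06 → 2967 (rounded up).
Scan path per layer: 834 / 0.2 → 4170 mm.
Per-layer scan time = 4170 / 3510 = 1.188 s.
Per-layer time: 1.188 + 13.3 → 14.488 s.
Build time = 2967 × 14.488 = 42985.896 s = 11.94 hours.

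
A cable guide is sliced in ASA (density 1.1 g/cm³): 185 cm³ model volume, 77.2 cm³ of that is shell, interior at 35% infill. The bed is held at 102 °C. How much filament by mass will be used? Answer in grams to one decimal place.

126.4 g

Infill region = 185 − 77.2 = 107.8 cm³.
Infill volume = 0.35 × 107.8, so 37.73 cm³.
Total printed volume: 77.2 + 37.73 → 114.93 cm³.
Mass = 114.93 × 1.1 = 126.423 g.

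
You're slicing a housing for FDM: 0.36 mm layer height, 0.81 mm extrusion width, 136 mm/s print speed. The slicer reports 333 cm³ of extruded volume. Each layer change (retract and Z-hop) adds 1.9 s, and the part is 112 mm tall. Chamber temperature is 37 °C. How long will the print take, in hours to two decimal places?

2.50 hours

Bead cross-section = 0.36 × 0.81 = 0.2916 mm².
Total extruded path = 333000/0.2916 = 1141975.3 mm.
Time extruding: 1141975.3 / 136 → 8396.9 s.
Layers = ⌈112/0.36⌉ = 312.
Z-hop total = 312 × 1.9, so 592.8 s.
Altogether 8396.9 + 592.8 = 8989.7 s, i.e. 2.50 hours.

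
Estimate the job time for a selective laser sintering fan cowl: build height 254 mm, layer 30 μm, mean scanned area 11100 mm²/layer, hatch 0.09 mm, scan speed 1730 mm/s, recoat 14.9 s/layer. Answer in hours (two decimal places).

Layers = ⌈254/0.03⌉ = 8467.
Scan path per layer = 11100 / 0.09 = 123333.3 mm.
Laser time per layer = 123333.3 / 1730, so 71.2909 s.
Time per layer = 71.2909 + 14.9 = 86.1909 s.
Build time = 8467 × 86.1909 = 729778.3503 s = 202.72 hours.

202.72 hours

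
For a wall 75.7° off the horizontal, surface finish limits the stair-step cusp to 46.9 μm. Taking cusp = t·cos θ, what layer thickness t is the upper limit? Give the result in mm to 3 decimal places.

0.190 mm

cos(75.7°) = 0.2470; t_max = 0.0469/0.2470 = 0.190 mm.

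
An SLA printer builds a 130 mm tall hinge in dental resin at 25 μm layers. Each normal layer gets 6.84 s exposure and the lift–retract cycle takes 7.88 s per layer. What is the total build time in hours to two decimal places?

Layer count = ceil(130 / 0.025) = 5200.
Each layer takes = 6.84 + 7.88 = 14.72 s.
Total = 5200 × 14.72 = 76544 s = 21.26 hours.

21.26 hours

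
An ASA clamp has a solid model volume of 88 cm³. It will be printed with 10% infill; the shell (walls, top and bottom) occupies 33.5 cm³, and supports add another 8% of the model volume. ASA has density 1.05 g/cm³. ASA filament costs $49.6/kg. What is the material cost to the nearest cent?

$2.40

Infill region = 88 − 33.5, so 54.5 cm³.
Infill volume = 0.10 × 54.5 = 5.45 cm³.
Support: 0.08 × 88 → 7.04 cm³.
Total printed volume = 33.5 + 5.45 + 7.04, so 45.99 cm³.
Mass = 45.99 × 1.05, so 48.2895 g.
Cost = 48.2895 g / 1000 × $49.6/kg = $2.40.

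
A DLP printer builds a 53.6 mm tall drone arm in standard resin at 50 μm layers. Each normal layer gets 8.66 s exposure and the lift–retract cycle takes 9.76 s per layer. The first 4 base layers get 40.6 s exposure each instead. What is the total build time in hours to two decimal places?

Layers = ⌈53.6/0.05⌉ = 1072.
Burn-in layers = 4 × (40.6 + 9.76), so 201.44 s.
Remaining layers = 1068 × (8.66 + 9.76) = 19672.56 s.
Total = 201.44 + 19672.56 = 19874 s = 5.52 hours.

5.52 hours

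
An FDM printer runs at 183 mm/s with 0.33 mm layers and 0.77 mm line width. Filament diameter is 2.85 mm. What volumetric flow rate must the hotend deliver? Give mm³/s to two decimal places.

46.50

A = 0.33 × 0.77, so 0.2541 mm².
Volumetric flow = 183 × 0.2541 = 46.50 mm³/s.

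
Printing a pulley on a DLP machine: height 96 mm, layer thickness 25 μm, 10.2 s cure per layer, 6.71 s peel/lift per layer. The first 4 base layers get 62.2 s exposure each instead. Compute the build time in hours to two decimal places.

Layer count = ceil(96 / 0.025) = 3840.
Bottom layers: 4 × (62.2 + 6.71) → 275.64 s.
Remaining layers = 3836 × (10.2 + 6.71), so 64866.76 s.
Total = 275.64 + 64866.76 = 65142.4 s = 18.10 hours.

18.10 hours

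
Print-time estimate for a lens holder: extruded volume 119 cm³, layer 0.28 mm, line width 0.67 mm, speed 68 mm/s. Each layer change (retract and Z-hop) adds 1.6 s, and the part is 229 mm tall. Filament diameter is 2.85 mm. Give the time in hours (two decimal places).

Bead cross-section: 0.28 × 0.67 → 0.1876 mm².
Toolpath length = 119 cm³ / 0.1876 mm² = 119000 / 0.1876 = 634328.4 mm.
Time extruding = 634328.4 / 68, so 9328.4 s.
Layer count = ceil(229 / 0.28) = 818.
Layer-change overhead = 818 × 1.6, so 1308.8 s.
Altogether 9328.4 + 1308.8 = 10637.2 s, i.e. 2.95 hours.

2.95 hours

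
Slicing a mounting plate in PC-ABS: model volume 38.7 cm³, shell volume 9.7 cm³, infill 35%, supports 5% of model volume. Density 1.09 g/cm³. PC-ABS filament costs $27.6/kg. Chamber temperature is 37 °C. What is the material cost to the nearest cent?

$0.66

Interior volume = 38.7 − 9.7 = 29 cm³.
Infill deposited = 0.35 × 29 = 10.15 cm³.
Support: 0.05 × 38.7 → 1.935 cm³.
Deposited volume = 9.7 + 10.15 + 1.935 = 21.785 cm³.
Mass = 21.785 × 1.09 = 23.74565 g.
Cost = 23.74565 g / 1000 × $27.6/kg = $0.66.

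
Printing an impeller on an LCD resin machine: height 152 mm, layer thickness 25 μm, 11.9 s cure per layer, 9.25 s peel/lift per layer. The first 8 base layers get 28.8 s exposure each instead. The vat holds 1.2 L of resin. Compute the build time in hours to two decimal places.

Layers = ⌈152/0.025⌉ = 6080.
Burn-in layers: 8 × (28.8 + 9.25) → 304.4 s.
Remaining layers = 6072 × (11.9 + 9.25) = 128422.8 s.
Total = 304.4 + 128422.8 = 128727.2 s = 35.76 hours.

35.76 hours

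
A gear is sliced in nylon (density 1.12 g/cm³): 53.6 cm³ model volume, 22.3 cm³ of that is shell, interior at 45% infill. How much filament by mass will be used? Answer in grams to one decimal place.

Interior volume = 53.6 − 22.3, so 31.3 cm³.
Deposited infill = 0.45 × 31.3, so 14.085 cm³.
Total extruded = 22.3 + 14.085, so 36.385 cm³.
Mass: 36.385 × 1.12 → 40.7512 g.

40.8 g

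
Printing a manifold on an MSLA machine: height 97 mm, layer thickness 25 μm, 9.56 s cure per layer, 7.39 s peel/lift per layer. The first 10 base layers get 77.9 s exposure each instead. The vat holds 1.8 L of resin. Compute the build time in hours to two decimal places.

Layer count = ceil(97 / 0.025) = 3880.
Bottom layers = 10 × (77.9 + 7.39) = 852.9 s.
Remaining layers: 3870 × (9.56 + 7.39) → 65596.5 s.
Sum: 852.9 + 65596.5 = 66449.4 s → 18.46 hours.

18.46 hours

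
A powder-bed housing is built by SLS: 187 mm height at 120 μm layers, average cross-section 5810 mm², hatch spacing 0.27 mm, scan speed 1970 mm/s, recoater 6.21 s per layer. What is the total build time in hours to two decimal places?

Number of layers: 187 / 0.12 → 1559 (rounded up).
Scan path per layer = 5810 / 0.27, so 21518.5 mm.
Scan time per layer = 21518.5 / 1970 = 10.9231 s.
Per-layer time: 10.9231 + 6.21 → 17.1331 s.
1559 layers × 17.1331 s/layer = 26710.5029 s, i.e. 7.42 hours.

7.42 hours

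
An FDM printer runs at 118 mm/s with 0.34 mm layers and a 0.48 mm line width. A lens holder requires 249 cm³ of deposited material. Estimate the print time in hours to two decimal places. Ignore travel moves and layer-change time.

3.59 hours

Extrusion cross-section = 0.34 × 0.48, so 0.1632 mm².
Total extruded path = 249000/0.1632 = 1525735.3 mm.
Extrusion time: 1525735.3 / 118 → 12930 s.
12930 s = 3.59 hours.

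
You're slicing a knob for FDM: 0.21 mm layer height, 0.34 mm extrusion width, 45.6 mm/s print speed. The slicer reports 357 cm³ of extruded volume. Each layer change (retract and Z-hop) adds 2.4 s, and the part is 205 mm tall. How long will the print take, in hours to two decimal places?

Extrusion cross-section = 0.21 × 0.34 = 0.0714 mm².
Toolpath length = 357 cm³ / 0.0714 mm² = 357000 / 0.0714 = 5000000 mm.
Print-move time: 5000000 / 45.6 → 109649.1 s.
Layer count = ceil(205 / 0.21) = 977.
Non-print overhead = 977 × 2.4, so 2344.8 s.
Altogether 109649.1 + 2344.8 = 111993.9 s, i.e. 31.11 hours.

31.11 hours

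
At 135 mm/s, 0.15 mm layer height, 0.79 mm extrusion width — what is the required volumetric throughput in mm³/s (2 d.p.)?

16.00

Bead cross-section: 0.15 × 0.79 → 0.1185 mm².
Volumetric flow = 135 × 0.1185 = 16.00 mm³/s.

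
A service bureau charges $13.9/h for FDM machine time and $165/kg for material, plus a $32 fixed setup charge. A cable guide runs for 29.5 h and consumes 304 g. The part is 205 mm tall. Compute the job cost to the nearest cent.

Time charge: 13.9 × 29.5 → $410.05.
Feedstock cost = 165 × 304/1000 = $50.16.
Total = 410.05 + 50.16 + 32 = $492.21.

$492.21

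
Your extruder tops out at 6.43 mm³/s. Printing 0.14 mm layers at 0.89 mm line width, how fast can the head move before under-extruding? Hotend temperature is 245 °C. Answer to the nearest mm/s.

Bead cross-section = 0.14 × 0.89, so 0.1246 mm².
v_max = Q/A = 6.43/0.1246 = 51.61 mm/s → 52 mm/s.

52 mm/s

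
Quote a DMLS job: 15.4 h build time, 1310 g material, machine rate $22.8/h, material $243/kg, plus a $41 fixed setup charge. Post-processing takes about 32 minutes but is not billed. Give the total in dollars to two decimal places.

Machine-time cost = 22.8 × 15.4 = $351.12.
Feedstock cost = 243 × 1310/1000, so $318.33.
Adding setup: 351.12 + 318.33 + 41 → $710.45.

$710.45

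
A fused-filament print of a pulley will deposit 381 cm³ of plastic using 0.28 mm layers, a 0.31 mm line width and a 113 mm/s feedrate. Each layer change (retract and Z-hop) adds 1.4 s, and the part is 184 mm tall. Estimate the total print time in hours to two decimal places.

Extrusion cross-section = 0.28 × 0.31 = 0.0868 mm².
Toolpath length = 381 cm³ / 0.0868 mm² = 381000 / 0.0868 = 4389400.9 mm.
Extrusion time = 4389400.9 / 113 = 38844.3 s.
Layer count = ceil(184 / 0.28) = 658.
Layer-change overhead = 658 × 1.4 = 921.2 s.
Altogether 38844.3 + 921.2 = 39765.5 s, i.e. 11.05 hours.

11.05 hours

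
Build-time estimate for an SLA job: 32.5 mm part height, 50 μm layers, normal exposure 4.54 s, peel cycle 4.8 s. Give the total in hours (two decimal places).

Number of layers: 32.5 / 0.05 → 650 (rounded up).
Per-layer time: 4.54 + 4.8 → 9.34 s.
Build time: 650 × 9.34 s = 6071 s, i.e. 1.69 hours.

1.69 hours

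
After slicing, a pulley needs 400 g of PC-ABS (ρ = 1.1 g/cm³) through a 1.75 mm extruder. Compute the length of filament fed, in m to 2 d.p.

Extruded volume: 400/1.1 = 363.6364 cm³ (363636.4 mm³).
Cross-section of 1.75 mm filament: π·(1.75/2)² = 2.4053 mm².
Length = 363636.4 / 2.4053 = 151181.31 mm = 151.18 m.

151.18 m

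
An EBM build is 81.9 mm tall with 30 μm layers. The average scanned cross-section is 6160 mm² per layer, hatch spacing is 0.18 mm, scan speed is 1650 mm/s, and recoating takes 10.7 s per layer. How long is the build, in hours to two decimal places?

Layer count = ceil(81.9 / 0.03) = 2730.
Per-layer scan distance: 6160 / 0.18 → 34222.2 mm.
Beam time per layer = 34222.2 / 1650 = 20.7407 s.
Layer cycle = 20.7407 + 10.7 = 31.4407 s.
Total: 2730 × 31.4407 s = 85833.111 s → 23.84 hours.

23.84 hours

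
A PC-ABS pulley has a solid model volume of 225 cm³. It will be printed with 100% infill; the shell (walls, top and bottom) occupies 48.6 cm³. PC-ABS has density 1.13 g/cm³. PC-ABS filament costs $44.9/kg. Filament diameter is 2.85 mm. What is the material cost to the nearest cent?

$11.42

Volume inside the shell = 225 − 48.6, so 176.4 cm³.
Infill deposited = 1.00 × 176.4, so 176.4 cm³.
Total extruded = 48.6 + 176.4 = 225 cm³.
Mass = 225 × 1.13, so 254.25 g.
At $44.9/kg: 254.25/1000 × 44.9 = $11.42.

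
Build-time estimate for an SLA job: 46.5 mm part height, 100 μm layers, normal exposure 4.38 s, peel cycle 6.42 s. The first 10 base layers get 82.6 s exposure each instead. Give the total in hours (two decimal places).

1.61 hours

Layer count = ceil(46.5 / 0.1) = 465.
Bottom layers = 10 × (82.6 + 6.42), so 890.2 s.
Normal layers = 455 × (4.38 + 6.42), so 4914 s.
Sum: 890.2 + 4914 = 5804.2 s → 1.61 hours.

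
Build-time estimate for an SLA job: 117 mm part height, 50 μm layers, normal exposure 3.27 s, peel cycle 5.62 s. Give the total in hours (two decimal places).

Layers = ⌈117/0.05⌉ = 2340.
Per-layer time = 3.27 + 5.62 = 8.89 s.
Build time: 2340 × 8.89 s = 20802.6 s, i.e. 5.78 hours.

5.78 hours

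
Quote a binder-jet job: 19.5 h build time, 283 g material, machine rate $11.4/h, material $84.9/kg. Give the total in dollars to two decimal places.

Time charge = 11.4 × 19.5 = $222.30.
Material cost: 84.9 × 283/1000 → $24.0267.
Total = 222.30 + 24.0267 = 246.3267 ≈ $246.33.

$246.33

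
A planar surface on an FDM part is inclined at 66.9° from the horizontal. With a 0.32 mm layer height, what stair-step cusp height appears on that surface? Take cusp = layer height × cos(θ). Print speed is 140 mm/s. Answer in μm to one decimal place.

125.5 μm

cos(66.9°) = 0.3923, so cusp = 0.32 × 0.3923 = 0.125536 mm → 125.5 μm.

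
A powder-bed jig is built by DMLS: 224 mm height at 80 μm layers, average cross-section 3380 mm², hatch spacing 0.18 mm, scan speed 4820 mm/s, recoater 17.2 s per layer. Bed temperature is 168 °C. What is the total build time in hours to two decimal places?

16.41 hours

Layers = ⌈224/0.08⌉ = 2800.
Scan path per layer = 3380 / 0.18 = 18777.8 mm.
Scan time per layer = 18777.8 / 4820 = 3.8958 s.
Time per layer = 3.8958 + 17.2 = 21.0958 s.
Build time = 2800 × 21.0958 = 59068.24 s = 16.41 hours.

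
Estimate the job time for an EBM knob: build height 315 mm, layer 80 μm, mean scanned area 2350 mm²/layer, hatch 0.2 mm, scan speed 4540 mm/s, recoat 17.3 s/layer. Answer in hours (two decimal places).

21.76 hours

Layer count = ceil(315 / 0.08) = 3938.
Per-layer scan distance: 2350 / 0.2 → 11750 mm.
Beam time per layer = 11750 / 4540, so 2.5881 s.
Layer cycle = 2.5881 + 17.3 = 19.8881 s.
Total: 3938 × 19.8881 s = 78319.3378 s → 21.76 hours.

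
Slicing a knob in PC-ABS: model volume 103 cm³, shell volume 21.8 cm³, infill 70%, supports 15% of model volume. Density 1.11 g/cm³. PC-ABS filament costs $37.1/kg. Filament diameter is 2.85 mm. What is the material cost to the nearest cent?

Infill region = 103 − 21.8, so 81.2 cm³.
Infill volume = 0.70 × 81.2, so 56.84 cm³.
Support = 0.15 × 103 = 15.45 cm³.
Total extruded = 21.8 + 56.84 + 15.45 = 94.09 cm³.
Mass = 94.09 × 1.11 = 104.4399 g.
Cost = 104.4399 g / 1000 × $37.1/kg = $3.87.

$3.87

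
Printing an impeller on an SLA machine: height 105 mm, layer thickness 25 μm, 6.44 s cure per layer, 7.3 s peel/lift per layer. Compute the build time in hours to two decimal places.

Layers = ⌈105/0.025⌉ = 4200.
Per-layer time = 6.44 + 7.3, so 13.74 s.
Total = 4200 × 13.74 = 57708 s = 16.03 hours.

16.03 hours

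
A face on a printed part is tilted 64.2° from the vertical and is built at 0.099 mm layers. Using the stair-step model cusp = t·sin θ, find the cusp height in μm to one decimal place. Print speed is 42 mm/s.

sin(64.2°) = 0.9003, so cusp = 0.099 × 0.9003 = 0.08913 mm → 89.1 μm.

89.1 μm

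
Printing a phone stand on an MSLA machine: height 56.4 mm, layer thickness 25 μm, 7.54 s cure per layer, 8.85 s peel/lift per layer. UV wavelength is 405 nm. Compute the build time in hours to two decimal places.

Number of layers: 56.4 / 0.025 → 2256 (rounded up).
Cycle time: 7.54 + 8.85 → 16.39 s.
Build time: 2256 × 16.39 s = 36975.84 s, i.e. 10.27 hours.

10.27 hours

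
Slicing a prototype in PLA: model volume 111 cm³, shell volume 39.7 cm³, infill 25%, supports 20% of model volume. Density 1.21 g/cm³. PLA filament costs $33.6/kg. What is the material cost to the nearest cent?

$3.24

Interior volume = 111 − 39.7 = 71.3 cm³.
Infill deposited = 0.25 × 71.3, so 17.825 cm³.
Support = 0.20 × 111, so 22.2 cm³.
Deposited volume = 39.7 + 17.825 + 22.2, so 79.725 cm³.
Mass = 79.725 × 1.21 = 96.46725 g.
At $33.6/kg: 96.46725/1000 × 33.6 = $3.24.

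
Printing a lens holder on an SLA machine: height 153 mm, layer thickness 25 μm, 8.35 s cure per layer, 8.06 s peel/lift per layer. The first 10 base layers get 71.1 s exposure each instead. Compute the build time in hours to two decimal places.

Layer count = ceil(153 / 0.025) = 6120.
Base layers = 10 × (71.1 + 8.06), so 791.6 s.
Normal layers = 6110 × (8.35 + 8.06), so 100265.1 s.
Sum: 791.6 + 100265.1 = 101056.7 s → 28.07 hours.

28.07 hours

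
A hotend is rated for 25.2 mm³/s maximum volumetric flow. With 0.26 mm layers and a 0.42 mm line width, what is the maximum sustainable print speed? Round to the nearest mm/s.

231 mm/s

A = 0.26 × 0.42, so 0.1092 mm².
v_max = Q/A = 25.2/0.1092 = 230.77 mm/s → 231 mm/s.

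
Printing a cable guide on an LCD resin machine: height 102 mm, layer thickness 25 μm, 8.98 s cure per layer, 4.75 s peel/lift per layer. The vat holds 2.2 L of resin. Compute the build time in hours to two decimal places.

Number of layers: 102 / 0.025 → 4080 (rounded up).
Cycle time = 8.98 + 4.75, so 13.73 s.
Build time: 4080 × 13.73 s = 56018.4 s, i.e. 15.56 hours.

15.56 hours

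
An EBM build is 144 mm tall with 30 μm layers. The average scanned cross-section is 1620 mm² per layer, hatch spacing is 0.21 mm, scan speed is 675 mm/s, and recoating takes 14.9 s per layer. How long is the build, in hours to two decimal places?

35.10 hours

Layer count = ceil(144 / 0.03) = 4800.
Per-layer scan distance = 1620 / 0.21 = 7714.3 mm.
Beam time per layer = 7714.3 / 675 = 11.4286 s.
Per-layer time = 11.4286 + 14.9, so 26.3286 s.
Build time = 4800 × 26.3286 = 126377.28 s = 35.10 hours.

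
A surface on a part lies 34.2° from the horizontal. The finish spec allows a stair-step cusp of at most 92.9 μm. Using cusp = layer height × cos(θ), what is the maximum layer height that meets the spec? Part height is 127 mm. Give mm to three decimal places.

0.112 mm

Layer height = cusp / cos(34.2°) = 0.0929 / 0.8271 = 0.112 mm.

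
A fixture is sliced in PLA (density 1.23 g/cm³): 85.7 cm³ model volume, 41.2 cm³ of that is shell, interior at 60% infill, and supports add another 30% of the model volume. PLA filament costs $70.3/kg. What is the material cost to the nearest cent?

$8.09

Volume inside the shell: 85.7 − 41.2 → 44.5 cm³.
Infill volume = 0.60 × 44.5 = 26.7 cm³.
Support = 0.30 × 85.7, so 25.71 cm³.
Deposited volume: 41.2 + 26.7 + 25.71 → 93.61 cm³.
Mass = 93.61 × 1.23, so 115.1403 g.
Cost = 115.1403 g / 1000 × $70.3/kg = $8.09.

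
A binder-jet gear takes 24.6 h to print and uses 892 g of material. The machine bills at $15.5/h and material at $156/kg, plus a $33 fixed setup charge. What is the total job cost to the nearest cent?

Machine cost = 15.5 × 24.6 = $381.30.
Material cost = 156 × 892/1000, so $139.152.
Adding setup: 381.30 + 139.152 + 33 → 553.452 ≈ $553.45.

$553.45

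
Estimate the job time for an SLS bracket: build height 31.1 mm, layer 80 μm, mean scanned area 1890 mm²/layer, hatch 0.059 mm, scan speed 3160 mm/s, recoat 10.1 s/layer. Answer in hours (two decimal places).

Layers = ⌈31.1/0.08⌉ = 389.
Per-layer scan distance: 1890 / 0.059 → 32033.9 mm.
Scan time per layer = 32033.9 / 3160, so 10.1373 s.
Per-layer time = 10.1373 + 10.1, so 20.2373 s.
Build time = 389 × 20.2373 = 7872.3097 s = 2.19 hours.

2.19 hours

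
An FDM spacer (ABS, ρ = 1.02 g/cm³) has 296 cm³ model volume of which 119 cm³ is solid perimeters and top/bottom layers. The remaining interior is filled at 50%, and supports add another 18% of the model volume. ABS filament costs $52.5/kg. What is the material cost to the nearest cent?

$13.96

Volume inside the shell: 296 − 119 → 177 cm³.
Deposited infill = 0.50 × 177, so 88.5 cm³.
Support: 0.18 × 296 → 53.28 cm³.
Total printed volume = 119 + 88.5 + 53.28, so 260.78 cm³.
Mass: 260.78 × 1.02 → 265.9956 g.
Cost = 265.9956 g / 1000 × $52.5/kg = $13.96.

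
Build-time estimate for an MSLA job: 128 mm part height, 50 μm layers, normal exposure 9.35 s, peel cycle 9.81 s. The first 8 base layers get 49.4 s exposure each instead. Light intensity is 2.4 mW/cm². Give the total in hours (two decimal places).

13.71 hours

Number of layers: 128 / 0.05 → 2560 (rounded up).
Base layers = 8 × (49.4 + 9.81), so 473.68 s.
Normal layers = 2552 × (9.35 + 9.81) = 48896.32 s.
Total = 473.68 + 48896.32 = 49370 s = 13.71 hours.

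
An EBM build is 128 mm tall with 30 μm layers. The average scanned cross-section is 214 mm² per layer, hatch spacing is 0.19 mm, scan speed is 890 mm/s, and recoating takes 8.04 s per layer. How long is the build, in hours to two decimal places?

Layer count = ceil(128 / 0.03) = 4267.
Scan path per layer = 214 / 0.19, so 1126.3 mm.
Beam time per layer: 1126.3 / 890 → 1.2655 s.
Time per layer = 1.2655 + 8.04 = 9.3055 s.
Build time = 4267 × 9.3055 = 39706.5685 s = 11.03 hours.

11.03 hours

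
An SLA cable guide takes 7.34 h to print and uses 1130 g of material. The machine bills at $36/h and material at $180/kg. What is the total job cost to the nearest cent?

Time charge = 36 × 7.34, so $264.24.
Material cost = 180 × 1130/1000 = $203.40.
Job cost: 264.24 + 203.40 = $467.64.

$467.64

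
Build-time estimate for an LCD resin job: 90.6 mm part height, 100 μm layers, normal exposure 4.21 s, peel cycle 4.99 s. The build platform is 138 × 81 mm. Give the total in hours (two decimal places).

2.32 hours

Layer count = ceil(90.6 / 0.1) = 906.
Cycle time = 4.21 + 4.99, so 9.2 s.
Total = 906 × 9.2 = 8335.2 s = 2.32 hours.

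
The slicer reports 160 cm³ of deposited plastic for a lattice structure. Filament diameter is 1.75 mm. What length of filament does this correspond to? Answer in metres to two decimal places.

Cross-section of 1.75 mm filament: π·(1.75/2)² = 2.4053 mm².
L = 160000 mm³ / 2.4053 mm² = 66519.77 mm, i.e. 66.52 m.

66.52 m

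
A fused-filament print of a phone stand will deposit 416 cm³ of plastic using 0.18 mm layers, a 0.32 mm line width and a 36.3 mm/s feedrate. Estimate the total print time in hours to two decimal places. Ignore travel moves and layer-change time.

55.27 hours

Bead cross-section = 0.18 × 0.32 = 0.0576 mm².
Total extruded path = 416000/0.0576 = 7222222.2 mm.
Extrusion time = 7222222.2 / 36.3, so 198959.3 s.
In the requested units: 198959.3 s = 55.27 hours.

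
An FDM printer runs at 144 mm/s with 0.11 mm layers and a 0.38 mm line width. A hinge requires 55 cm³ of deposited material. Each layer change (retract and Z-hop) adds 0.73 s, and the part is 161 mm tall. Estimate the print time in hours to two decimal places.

Line area: 0.11 × 0.38 → 0.0418 mm².
Path length: 55000 mm³ / 0.0418 mm² → 1315789.5 mm.
Extrusion time = 1315789.5 / 144 = 9137.4 s.
Layer count = ceil(161 / 0.11) = 1464.
Z-hop total: 1464 × 0.73 → 1068.72 s.
Altogether 9137.4 + 1068.72 = 10206.12 s, i.e. 2.84 hours.

2.84 hours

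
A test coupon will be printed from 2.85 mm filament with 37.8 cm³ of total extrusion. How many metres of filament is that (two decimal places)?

5.93 m

Cross-section of 2.85 mm filament: π·(2.85/2)² = 6.3794 mm².
Length = 37.8 cm³ / 6.3794 mm² = 37800 / 6.3794 = 5925.32 mm = 5.93 m.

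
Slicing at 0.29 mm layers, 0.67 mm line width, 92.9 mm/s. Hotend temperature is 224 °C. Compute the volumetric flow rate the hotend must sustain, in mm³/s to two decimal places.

18.05

Extrusion cross-section = 0.29 × 0.67, so 0.1943 mm².
Volumetric flow = 92.9 × 0.1943 = 18.05 mm³/s.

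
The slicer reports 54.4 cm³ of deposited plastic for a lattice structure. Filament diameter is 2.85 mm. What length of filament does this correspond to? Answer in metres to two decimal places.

8.53 m

Filament cross-section = π × (2.85/2)² = 6.3794 mm².
L = 54400 mm³ / 6.3794 mm² = 8527.45 mm, i.e. 8.53 m.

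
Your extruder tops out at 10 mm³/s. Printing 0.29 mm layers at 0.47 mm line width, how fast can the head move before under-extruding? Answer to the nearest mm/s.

73 mm/s

Bead cross-section = 0.29 × 0.47 = 0.1363 mm².
v_max = Q/A = 10/0.1363 = 73.37 mm/s → 73 mm/s.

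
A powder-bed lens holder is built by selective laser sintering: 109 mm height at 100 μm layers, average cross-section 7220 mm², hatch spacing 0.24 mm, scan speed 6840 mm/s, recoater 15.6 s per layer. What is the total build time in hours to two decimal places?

6.05 hours

Number of layers: 109 / 0.1 → 1090 (rounded up).
Hatch length per layer = 7220 / 0.24, so 30083.3 mm.
Per-layer scan time = 30083.3 / 6840 = 4.3981 s.
Per-layer time = 4.3981 + 15.6 = 19.9981 s.
1090 layers × 19.9981 s/layer = 21797.929 s, i.e. 6.05 hours.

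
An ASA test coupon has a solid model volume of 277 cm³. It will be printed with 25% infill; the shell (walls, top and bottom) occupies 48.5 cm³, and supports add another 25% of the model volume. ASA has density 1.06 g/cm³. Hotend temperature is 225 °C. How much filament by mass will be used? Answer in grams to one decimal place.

Infill region: 277 − 48.5 → 228.5 cm³.
Deposited infill = 0.25 × 228.5 = 57.125 cm³.
Support: 0.25 × 277 → 69.25 cm³.
Deposited volume = 48.5 + 57.125 + 69.25, so 174.875 cm³.
Mass = 174.875 × 1.06, so 185.3675 g.

185.4 g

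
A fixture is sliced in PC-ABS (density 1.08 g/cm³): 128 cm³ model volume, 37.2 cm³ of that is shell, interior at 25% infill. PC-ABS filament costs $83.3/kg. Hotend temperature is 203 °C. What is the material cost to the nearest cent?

$5.39

Volume inside the shell: 128 − 37.2 → 90.8 cm³.
Infill volume = 0.25 × 90.8, so 22.7 cm³.
Total printed volume: 37.2 + 22.7 → 59.9 cm³.
Mass = 59.9 × 1.08, so 64.692 g.
At $83.3/kg: 64.692/1000 × 83.3 = $5.39.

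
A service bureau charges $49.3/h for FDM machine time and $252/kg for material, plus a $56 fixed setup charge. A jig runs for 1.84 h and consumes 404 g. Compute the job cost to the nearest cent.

Machine cost = 49.3 × 1.84 = $90.712.
Material charge: 252 × 404/1000 → $101.808.
Adding setup: 90.712 + 101.808 + 56 → $248.52.

$248.52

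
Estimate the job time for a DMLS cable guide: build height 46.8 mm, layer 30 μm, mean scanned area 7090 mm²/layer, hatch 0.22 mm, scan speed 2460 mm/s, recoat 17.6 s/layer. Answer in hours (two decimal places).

13.30 hours

Layers = ⌈46.8/0.03⌉ = 1560.
Per-layer scan distance = 7090 / 0.22, so 32227.3 mm.
Laser time per layer = 32227.3 / 2460 = 13.1005 s.
Layer cycle: 13.1005 + 17.6 → 30.7005 s.
1560 layers × 30.7005 s/layer = 47892.78 s, i.e. 13.30 hours.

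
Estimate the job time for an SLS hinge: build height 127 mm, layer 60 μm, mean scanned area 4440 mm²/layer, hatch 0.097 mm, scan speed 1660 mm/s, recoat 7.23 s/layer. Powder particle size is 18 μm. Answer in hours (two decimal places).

20.47 hours

Layer count = ceil(127 / 0.06) = 2117.
Per-layer scan distance = 4440 / 0.097 = 45773.2 mm.
Scan time per layer = 45773.2 / 1660 = 27.5742 s.
Time per layer: 27.5742 + 7.23 → 34.8042 s.
Build time = 2117 × 34.8042 = 73680.4914 s = 20.47 hours.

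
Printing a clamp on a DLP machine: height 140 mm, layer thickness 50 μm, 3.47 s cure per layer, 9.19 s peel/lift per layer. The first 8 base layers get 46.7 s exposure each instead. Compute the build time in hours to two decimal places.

9.94 hours

Layer count = ceil(140 / 0.05) = 2800.
Base layers: 8 × (46.7 + 9.19) → 447.12 s.
Normal layers = 2792 × (3.47 + 9.19) = 35346.72 s.
Total = 447.12 + 35346.72 = 35793.84 s = 9.94 hours.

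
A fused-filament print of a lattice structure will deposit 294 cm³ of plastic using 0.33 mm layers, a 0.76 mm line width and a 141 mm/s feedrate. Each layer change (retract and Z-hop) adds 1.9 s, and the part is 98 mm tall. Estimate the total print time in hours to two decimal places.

Bead cross-section = 0.33 × 0.76, so 0.2508 mm².
Total extruded path = 294000/0.2508 = 1172248.8 mm.
Print-move time: 1172248.8 / 141 → 8313.8 s.
Layers = ⌈98/0.33⌉ = 297.
Non-print overhead = 297 × 1.9 = 564.3 s.
Total = 8313.8 + 564.3 = 8878.1 s = 2.47 hours.

2.47 hours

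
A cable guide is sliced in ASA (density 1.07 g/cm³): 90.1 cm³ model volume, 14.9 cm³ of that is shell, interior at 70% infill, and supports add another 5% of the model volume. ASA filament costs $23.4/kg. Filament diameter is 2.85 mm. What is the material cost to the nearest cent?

$1.80

Volume inside the shell: 90.1 − 14.9 → 75.2 cm³.
Infill volume = 0.70 × 75.2, so 52.64 cm³.
Support: 0.05 × 90.1 → 4.505 cm³.
Total extruded = 14.9 + 52.64 + 4.505, so 72.045 cm³.
Mass: 72.045 × 1.07 → 77.08815 g.
Cost = 77.08815 g / 1000 × $23.4/kg = $1.80.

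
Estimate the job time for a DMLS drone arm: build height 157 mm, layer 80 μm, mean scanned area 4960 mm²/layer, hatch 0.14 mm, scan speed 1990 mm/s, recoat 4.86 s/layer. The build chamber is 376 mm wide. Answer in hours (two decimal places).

12.36 hours

Layer count = ceil(157 / 0.08) = 1963.
Hatch length per layer = 4960 / 0.14, so 35428.6 mm.
Per-layer scan time: 35428.6 / 1990 → 17.8033 s.
Per-layer time = 17.8033 + 4.86 = 22.6633 s.
1963 layers × 22.6633 s/layer = 44488.0579 s, i.e. 12.36 hours.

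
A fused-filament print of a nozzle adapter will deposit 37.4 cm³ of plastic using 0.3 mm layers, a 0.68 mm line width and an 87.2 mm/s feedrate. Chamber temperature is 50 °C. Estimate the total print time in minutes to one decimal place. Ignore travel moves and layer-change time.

Bead cross-section: 0.3 × 0.68 → 0.204 mm².
Path length: 37400 mm³ / 0.204 mm² → 183333.3 mm.
Extrusion time = 183333.3 / 87.2, so 2102.4 s.
That's 2102.4 s → 35.0 minutes.

35.0 minutes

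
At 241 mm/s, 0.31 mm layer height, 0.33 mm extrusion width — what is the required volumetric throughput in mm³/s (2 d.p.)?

Extrusion cross-section: 0.31 × 0.33 → 0.1023 mm².
Q = v·A = 241 × 0.1023 = 24.65 mm³/s.

24.65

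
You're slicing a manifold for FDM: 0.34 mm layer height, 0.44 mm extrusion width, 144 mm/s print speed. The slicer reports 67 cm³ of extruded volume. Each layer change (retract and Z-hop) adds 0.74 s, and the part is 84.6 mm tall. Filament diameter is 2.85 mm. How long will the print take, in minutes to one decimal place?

Bead cross-section: 0.34 × 0.44 → 0.1496 mm².
Path length: 67000 mm³ / 0.1496 mm² → 447861 mm.
Print-move time: 447861 / 144 → 3110.1 s.
Layers = ⌈84.6/0.34⌉ = 249.
Non-print overhead = 249 × 0.74, so 184.26 s.
Total = 3110.1 + 184.26 = 3294.36 s = 54.9 minutes.

54.9 minutes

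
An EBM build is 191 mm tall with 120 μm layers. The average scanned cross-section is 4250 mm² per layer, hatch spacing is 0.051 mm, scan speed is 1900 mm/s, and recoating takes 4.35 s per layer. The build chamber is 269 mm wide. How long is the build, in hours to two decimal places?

21.32 hours

Number of layers: 191 / 0.12 → 1592 (rounded up).
Scan path per layer = 4250 / 0.051, so 83333.3 mm.
Beam time per layer: 83333.3 / 1900 → 43.8596 s.
Time per layer = 43.8596 + 4.35 = 48.2096 s.
Total: 1592 × 48.2096 s = 76749.6832 s → 21.32 hours.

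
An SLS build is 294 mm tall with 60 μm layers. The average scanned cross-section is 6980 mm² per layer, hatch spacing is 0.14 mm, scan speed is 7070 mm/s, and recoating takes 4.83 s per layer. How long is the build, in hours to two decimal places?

16.17 hours

Layers = ⌈294/0.06⌉ = 4900.
Hatch length per layer: 6980 / 0.14 → 49857.1 mm.
Per-layer scan time = 49857.1 / 7070 = 7.0519 s.
Time per layer: 7.0519 + 4.83 → 11.8819 s.
Build time = 4900 × 11.8819 = 58221.31 s = 16.17 hours.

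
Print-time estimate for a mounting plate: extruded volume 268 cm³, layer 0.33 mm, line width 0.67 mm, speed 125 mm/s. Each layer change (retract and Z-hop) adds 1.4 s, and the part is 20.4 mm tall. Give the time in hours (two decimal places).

2.72 hours

Bead cross-section = 0.33 × 0.67 = 0.2211 mm².
Total extruded path = 268000/0.2211 = 1212121.2 mm.
Extrusion time = 1212121.2 / 125, so 9697 s.
Layers = ⌈20.4/0.33⌉ = 62.
Non-print overhead = 62 × 1.4 = 86.8 s.
Total = 9697 + 86.8 = 9783.8 s = 2.72 hours.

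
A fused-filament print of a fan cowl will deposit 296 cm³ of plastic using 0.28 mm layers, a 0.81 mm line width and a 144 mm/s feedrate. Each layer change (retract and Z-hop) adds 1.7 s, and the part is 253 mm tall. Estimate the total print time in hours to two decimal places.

2.94 hours

Extrusion cross-section: 0.28 × 0.81 → 0.2268 mm².
Path length: 296000 mm³ / 0.2268 mm² → 1305114.6 mm.
Print-move time: 1305114.6 / 144 → 9063.3 s.
Layer count = ceil(253 / 0.28) = 904.
Z-hop total: 904 × 1.7 → 1536.8 s.
Altogether 9063.3 + 1536.8 = 10600.1 s, i.e. 2.94 hours.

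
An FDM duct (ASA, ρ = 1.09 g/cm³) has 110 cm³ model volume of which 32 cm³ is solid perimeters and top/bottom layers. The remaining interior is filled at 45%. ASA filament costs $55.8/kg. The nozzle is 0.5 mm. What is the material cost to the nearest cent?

Interior volume = 110 − 32 = 78 cm³.
Infill volume: 0.45 × 78 → 35.1 cm³.
Deposited volume = 32 + 35.1, so 67.1 cm³.
Mass = 67.1 × 1.09, so 73.139 g.
Cost = 73.139 g / 1000 × $55.8/kg = $4.08.

$4.08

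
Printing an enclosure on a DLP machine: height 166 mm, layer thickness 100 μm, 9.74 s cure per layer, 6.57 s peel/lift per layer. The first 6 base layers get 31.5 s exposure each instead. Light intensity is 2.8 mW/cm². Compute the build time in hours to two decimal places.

Layer count = ceil(166 / 0.1) = 1660.
Base layers: 6 × (31.5 + 6.57) → 228.42 s.
Normal layers = 1654 × (9.74 + 6.57) = 26976.74 s.
Sum: 228.42 + 26976.74 = 27205.16 s → 7.56 hours.

7.56 hours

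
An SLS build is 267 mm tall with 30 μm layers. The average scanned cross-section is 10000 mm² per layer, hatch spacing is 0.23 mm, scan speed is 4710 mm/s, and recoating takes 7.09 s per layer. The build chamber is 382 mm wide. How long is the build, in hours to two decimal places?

40.35 hours

Layer count = ceil(267 / 0.03) = 8900.
Per-layer scan distance: 10000 / 0.23 → 43478.3 mm.
Laser time per layer = 43478.3 / 4710, so 9.2311 s.
Time per layer: 9.2311 + 7.09 → 16.3211 s.
Total: 8900 × 16.3211 s = 145257.79 s → 40.35 hours.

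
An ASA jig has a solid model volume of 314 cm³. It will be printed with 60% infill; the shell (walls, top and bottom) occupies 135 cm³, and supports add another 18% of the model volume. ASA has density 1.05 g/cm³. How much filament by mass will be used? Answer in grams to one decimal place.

Volume inside the shell = 314 − 135, so 179 cm³.
Infill deposited = 0.60 × 179 = 107.4 cm³.
Support = 0.18 × 314, so 56.52 cm³.
Deposited volume = 135 + 107.4 + 56.52 = 298.92 cm³.
Mass = 298.92 × 1.05, so 313.866 g.

313.9 g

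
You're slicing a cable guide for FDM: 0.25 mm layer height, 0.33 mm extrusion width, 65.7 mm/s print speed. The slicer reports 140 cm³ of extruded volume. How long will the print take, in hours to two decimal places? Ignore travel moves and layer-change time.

7.17 hours

Line area: 0.25 × 0.33 → 0.0825 mm².
Toolpath length = 140 cm³ / 0.0825 mm² = 140000 / 0.0825 = 1696969.7 mm.
Extrusion time: 1696969.7 / 65.7 → 25829.1 s.
In the requested units: 25829.1 s = 7.17 hours.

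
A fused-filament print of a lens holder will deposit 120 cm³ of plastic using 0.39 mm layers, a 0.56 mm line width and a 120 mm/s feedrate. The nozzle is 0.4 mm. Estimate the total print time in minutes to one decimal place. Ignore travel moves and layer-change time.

76.3 minutes

Extrusion cross-section = 0.39 × 0.56 = 0.2184 mm².
Total extruded path = 120000/0.2184 = 549450.5 mm.
Extrusion time = 549450.5 / 120, so 4578.8 s.
In the requested units: 4578.8 s = 76.3 minutes.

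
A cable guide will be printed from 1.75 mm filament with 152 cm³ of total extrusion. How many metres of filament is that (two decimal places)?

Filament cross-section = π × (1.75/2)² = 2.4053 mm².
L = 152000 mm³ / 2.4053 mm² = 63193.78 mm, i.e. 63.19 m.

63.19 m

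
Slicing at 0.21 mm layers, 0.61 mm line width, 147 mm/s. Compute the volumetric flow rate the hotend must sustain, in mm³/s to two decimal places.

18.83

Extrusion cross-section = 0.21 × 0.61 = 0.1281 mm².
Volumetric flow = 147 × 0.1281 = 18.83 mm³/s.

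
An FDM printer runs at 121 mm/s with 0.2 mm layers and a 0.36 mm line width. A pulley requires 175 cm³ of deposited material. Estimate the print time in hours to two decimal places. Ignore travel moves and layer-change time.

5.58 hours

Extrusion cross-section = 0.2 × 0.36 = 0.072 mm².
Total extruded path = 175000/0.072 = 2430555.6 mm.
Extrusion time = 2430555.6 / 121, so 20087.2 s.
20087.2 s = 5.58 hours.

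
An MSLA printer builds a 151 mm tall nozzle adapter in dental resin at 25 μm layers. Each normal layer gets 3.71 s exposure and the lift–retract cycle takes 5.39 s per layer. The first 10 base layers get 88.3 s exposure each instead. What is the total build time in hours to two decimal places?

15.50 hours

Layers = ⌈151/0.025⌉ = 6040.
Base layers = 10 × (88.3 + 5.39), so 936.9 s.
Remaining layers = 6030 × (3.71 + 5.39) = 54873 s.
Sum: 936.9 + 54873 = 55809.9 s → 15.50 hours.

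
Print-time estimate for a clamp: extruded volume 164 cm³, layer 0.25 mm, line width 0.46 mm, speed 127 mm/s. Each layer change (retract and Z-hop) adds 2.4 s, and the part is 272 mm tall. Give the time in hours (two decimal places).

3.84 hours

Line area = 0.25 × 0.46, so 0.115 mm².
Path length: 164000 mm³ / 0.115 mm² → 1426087 mm.
Print-move time = 1426087 / 127, so 11229 s.
Layers = ⌈272/0.25⌉ = 1088.
Layer-change overhead = 1088 × 2.4 = 2611.2 s.
Total = 11229 + 2611.2 = 13840.2 s = 3.84 hours.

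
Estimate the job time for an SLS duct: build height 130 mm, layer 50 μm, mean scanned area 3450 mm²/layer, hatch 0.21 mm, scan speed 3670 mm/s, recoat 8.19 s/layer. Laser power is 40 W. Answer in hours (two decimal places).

9.15 hours

Number of layers: 130 / 0.05 → 2600 (rounded up).
Per-layer scan distance = 3450 / 0.21 = 16428.6 mm.
Per-layer scan time: 16428.6 / 3670 → 4.4765 s.
Time per layer = 4.4765 + 8.19 = 12.6665 s.
2600 layers × 12.6665 s/layer = 32932.9 s, i.e. 9.15 hours.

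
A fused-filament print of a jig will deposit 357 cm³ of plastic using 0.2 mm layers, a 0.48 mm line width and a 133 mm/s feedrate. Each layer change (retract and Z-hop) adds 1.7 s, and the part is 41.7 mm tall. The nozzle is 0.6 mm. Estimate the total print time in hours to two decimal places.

Line area: 0.2 × 0.48 → 0.096 mm².
Total extruded path = 357000/0.096 = 3718750 mm.
Extrusion time: 3718750 / 133 → 27960.5 s.
Layers = ⌈41.7/0.2⌉ = 209.
Non-print overhead = 209 × 1.7 = 355.3 s.
Total = 27960.5 + 355.3 = 28315.8 s = 7.87 hours.

7.87 hours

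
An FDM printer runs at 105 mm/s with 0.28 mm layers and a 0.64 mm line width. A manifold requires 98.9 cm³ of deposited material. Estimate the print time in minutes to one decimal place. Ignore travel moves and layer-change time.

Bead cross-section = 0.28 × 0.64 = 0.1792 mm².
Path length: 98900 mm³ / 0.1792 mm² → 551897.3 mm.
Extrusion time = 551897.3 / 105 = 5256.2 s.
That's 5256.2 s → 87.6 minutes.

87.6 minutes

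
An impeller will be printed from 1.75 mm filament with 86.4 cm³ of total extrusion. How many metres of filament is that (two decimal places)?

Cross-section of 1.75 mm filament: π·(1.75/2)² = 2.4053 mm².
Length = 86.4 cm³ / 2.4053 mm² = 86400 / 2.4053 = 35920.68 mm = 35.92 m.

35.92 m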